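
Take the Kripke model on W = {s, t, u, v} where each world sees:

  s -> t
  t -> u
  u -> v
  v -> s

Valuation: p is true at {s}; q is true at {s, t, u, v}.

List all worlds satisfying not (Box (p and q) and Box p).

s: Box (p and q) and Box p is F. ✓
t: Box (p and q) and Box p is F. ✓
u: Box (p and q) and Box p is F. ✓
v: Box (p and q) and Box p is T. ✗

{s, t, u}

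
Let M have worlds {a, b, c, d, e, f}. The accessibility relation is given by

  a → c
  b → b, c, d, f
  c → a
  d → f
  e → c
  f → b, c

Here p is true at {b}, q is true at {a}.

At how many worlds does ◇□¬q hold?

4

a: successors {c}; □¬q there: c:F. ✗
b: successors {b, c, d, f}; □¬q there: b:T, c:F, d:T, f:T. ✓
c: successors {a}; □¬q there: a:T. ✓
d: successors {f}; □¬q there: f:T. ✓
e: successors {c}; □¬q there: c:F. ✗
f: successors {b, c}; □¬q there: b:T, c:F. ✓
Satisfying worlds: {b, c, d, f}.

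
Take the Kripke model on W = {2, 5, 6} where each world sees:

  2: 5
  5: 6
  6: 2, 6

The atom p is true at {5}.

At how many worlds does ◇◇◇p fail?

1

2: successors {5}; ◇◇p there: 5:F. ✗
5: successors {6}; ◇◇p there: 6:T. ✓
6: successors {2, 6}; ◇◇p there: 2:F, 6:T. ✓
Satisfying worlds: {5, 6}.
So ◇◇◇p fails at the other 1 world.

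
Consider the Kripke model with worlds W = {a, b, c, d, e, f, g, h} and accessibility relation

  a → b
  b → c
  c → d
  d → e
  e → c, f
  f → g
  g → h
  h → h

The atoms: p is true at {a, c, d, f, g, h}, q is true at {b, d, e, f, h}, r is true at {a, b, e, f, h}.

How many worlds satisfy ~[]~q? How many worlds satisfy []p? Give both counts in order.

For ~[]~q:
a: []~q is F. ✓
b: []~q is T. ✗
c: []~q is F. ✓
d: []~q is F. ✓
e: []~q is F. ✓
f: []~q is T. ✗
g: []~q is F. ✓
h: []~q is F. ✓
— 6 worlds.
For []p:
a: successors {b}; p there: b:F. ✗
b: successors {c}; p there: c:T. ✓
c: successors {d}; p there: d:T. ✓
d: successors {e}; p there: e:F. ✗
e: successors {c, f}; p there: c:T, f:T. ✓
f: successors {g}; p there: g:T. ✓
g: successors {h}; p there: h:T. ✓
h: successors {h}; p there: h:T. ✓
— 6 worlds.

6 and 6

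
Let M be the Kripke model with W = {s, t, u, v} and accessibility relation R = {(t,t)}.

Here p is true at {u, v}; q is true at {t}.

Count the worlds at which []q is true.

s: no successors, so []q holds vacuously. ✓
t: successors {t}; q there: t:T. ✓
u: no successors, so []q holds vacuously. ✓
v: no successors, so []q holds vacuously. ✓
Satisfying worlds: {s, t, u, v}.

4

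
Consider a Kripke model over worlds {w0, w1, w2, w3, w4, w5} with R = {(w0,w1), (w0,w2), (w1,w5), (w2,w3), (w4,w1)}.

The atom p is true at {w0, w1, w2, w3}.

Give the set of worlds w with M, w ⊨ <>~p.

{w1}

w0: successors {w1, w2}; ~p there: w1:F, w2:F. ✗
w1: successors {w5}; ~p there: w5:T. ✓
w2: successors {w3}; ~p there: w3:F. ✗
w3: no successors, so <>~p fails. ✗
w4: successors {w1}; ~p there: w1:F. ✗
w5: no successors, so <>~p fails. ✗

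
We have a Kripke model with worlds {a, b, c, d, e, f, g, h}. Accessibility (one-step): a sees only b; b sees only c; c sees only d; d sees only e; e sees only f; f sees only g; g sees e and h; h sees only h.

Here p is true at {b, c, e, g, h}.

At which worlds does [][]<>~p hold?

{a, c}

a: successors {b}; []<>~p there: b:T. ✓
b: successors {c}; []<>~p there: c:F. ✗
c: successors {d}; []<>~p there: d:T. ✓
d: successors {e}; []<>~p there: e:F. ✗
e: successors {f}; []<>~p there: f:F. ✗
f: successors {g}; []<>~p there: g:F. ✗
g: successors {e, h}; []<>~p there: e:F, h:F. ✗
h: successors {h}; []<>~p there: h:F. ✗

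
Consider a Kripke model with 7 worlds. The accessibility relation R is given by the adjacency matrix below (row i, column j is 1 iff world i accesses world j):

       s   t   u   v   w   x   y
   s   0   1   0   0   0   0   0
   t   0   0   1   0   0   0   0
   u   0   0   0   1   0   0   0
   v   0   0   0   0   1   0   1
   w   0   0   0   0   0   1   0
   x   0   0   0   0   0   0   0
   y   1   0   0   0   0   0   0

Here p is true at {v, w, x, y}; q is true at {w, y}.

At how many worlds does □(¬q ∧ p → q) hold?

s: successors {t}; ¬q ∧ p → q there: t:T. ✓
t: successors {u}; ¬q ∧ p → q there: u:T. ✓
u: successors {v}; ¬q ∧ p → q there: v:F. ✗
v: successors {w, y}; ¬q ∧ p → q there: w:T, y:T. ✓
w: successors {x}; ¬q ∧ p → q there: x:F. ✗
x: no successors, so □(¬q ∧ p → q) holds vacuously. ✓
y: successors {s}; ¬q ∧ p → q there: s:T. ✓
Satisfying worlds: {s, t, v, x, y}.

5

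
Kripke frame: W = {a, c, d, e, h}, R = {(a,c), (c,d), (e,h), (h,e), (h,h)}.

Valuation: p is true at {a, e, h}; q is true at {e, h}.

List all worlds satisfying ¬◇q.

{a, c, d}

a: ◇q is F. ✓
c: ◇q is F. ✓
d: ◇q is F. ✓
e: ◇q is T. ✗
h: ◇q is T. ✗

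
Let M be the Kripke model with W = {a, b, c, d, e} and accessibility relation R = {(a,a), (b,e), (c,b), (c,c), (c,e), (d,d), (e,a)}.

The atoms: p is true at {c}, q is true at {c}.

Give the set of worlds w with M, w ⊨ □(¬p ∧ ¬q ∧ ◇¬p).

{a, b, d, e}

a: successors {a}; ¬p ∧ ¬q ∧ ◇¬p there: a:T. ✓
b: successors {e}; ¬p ∧ ¬q ∧ ◇¬p there: e:T. ✓
c: successors {b, c, e}; ¬p ∧ ¬q ∧ ◇¬p there: b:T, c:F, e:T. ✗
d: successors {d}; ¬p ∧ ¬q ∧ ◇¬p there: d:T. ✓
e: successors {a}; ¬p ∧ ¬q ∧ ◇¬p there: a:T. ✓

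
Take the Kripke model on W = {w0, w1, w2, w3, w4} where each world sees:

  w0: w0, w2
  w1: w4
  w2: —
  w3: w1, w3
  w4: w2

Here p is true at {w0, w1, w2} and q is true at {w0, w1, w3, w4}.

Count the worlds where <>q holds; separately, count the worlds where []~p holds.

3 and 2

For <>q:
w0: successors {w0, w2}; q there: w0:T, w2:F. ✓
w1: successors {w4}; q there: w4:T. ✓
w2: no successors, so <>q fails. ✗
w3: successors {w1, w3}; q there: w1:T, w3:T. ✓
w4: successors {w2}; q there: w2:F. ✗
— 3 worlds.
For []~p:
w0: successors {w0, w2}; ~p there: w0:F, w2:F. ✗
w1: successors {w4}; ~p there: w4:T. ✓
w2: no successors, so []~p holds vacuously. ✓
w3: successors {w1, w3}; ~p there: w1:F, w3:T. ✗
w4: successors {w2}; ~p there: w2:F. ✗
— 2 worlds.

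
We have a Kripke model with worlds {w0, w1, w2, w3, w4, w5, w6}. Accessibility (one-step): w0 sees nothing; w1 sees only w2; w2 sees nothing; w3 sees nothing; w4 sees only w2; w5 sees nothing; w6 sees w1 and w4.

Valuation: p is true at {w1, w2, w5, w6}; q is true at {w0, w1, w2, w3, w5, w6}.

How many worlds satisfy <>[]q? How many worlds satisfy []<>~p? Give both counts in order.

3 and 4

For <>[]q:
w0: no successors, so <>[]q fails. ✗
w1: successors {w2}; []q there: w2:T. ✓
w2: no successors, so <>[]q fails. ✗
w3: no successors, so <>[]q fails. ✗
w4: successors {w2}; []q there: w2:T. ✓
w5: no successors, so <>[]q fails. ✗
w6: successors {w1, w4}; []q there: w1:T, w4:T. ✓
— 3 worlds.
For []<>~p:
w0: no successors, so []<>~p holds vacuously. ✓
w1: successors {w2}; <>~p there: w2:F. ✗
w2: no successors, so []<>~p holds vacuously. ✓
w3: no successors, so []<>~p holds vacuously. ✓
w4: successors {w2}; <>~p there: w2:F. ✗
w5: no successors, so []<>~p holds vacuously. ✓
w6: successors {w1, w4}; <>~p there: w1:F, w4:F. ✗
— 4 worlds.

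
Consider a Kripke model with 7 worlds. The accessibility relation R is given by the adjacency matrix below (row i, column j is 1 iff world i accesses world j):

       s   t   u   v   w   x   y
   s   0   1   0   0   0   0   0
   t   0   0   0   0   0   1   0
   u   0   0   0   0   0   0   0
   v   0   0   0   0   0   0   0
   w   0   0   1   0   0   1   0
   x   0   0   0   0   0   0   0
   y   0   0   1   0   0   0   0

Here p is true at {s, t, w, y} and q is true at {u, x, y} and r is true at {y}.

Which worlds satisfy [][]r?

s: successors {t}; []r there: t:F. ✗
t: successors {x}; []r there: x:T. ✓
u: no successors, so [][]r holds vacuously. ✓
v: no successors, so [][]r holds vacuously. ✓
w: successors {u, x}; []r there: u:T, x:T. ✓
x: no successors, so [][]r holds vacuously. ✓
y: successors {u}; []r there: u:T. ✓

{t, u, v, w, x, y}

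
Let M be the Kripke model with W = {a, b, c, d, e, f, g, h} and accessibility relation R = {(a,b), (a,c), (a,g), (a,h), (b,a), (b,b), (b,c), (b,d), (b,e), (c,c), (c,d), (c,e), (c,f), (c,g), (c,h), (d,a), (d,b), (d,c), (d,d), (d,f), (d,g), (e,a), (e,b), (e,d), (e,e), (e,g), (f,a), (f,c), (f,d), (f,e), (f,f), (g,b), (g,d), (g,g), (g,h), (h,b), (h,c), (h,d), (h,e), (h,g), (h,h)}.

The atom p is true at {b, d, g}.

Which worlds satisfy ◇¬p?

{a, b, c, d, e, f, g, h}

a: successors {b, c, g, h}; ¬p there: b:F, c:T, g:F, h:T. ✓
b: successors {a, b, c, d, e}; ¬p there: a:T, b:F, c:T, d:F, e:T. ✓
c: successors {c, d, e, f, g, h}; ¬p there: c:T, d:F, e:T, f:T, g:F, h:T. ✓
d: successors {a, b, c, d, f, g}; ¬p there: a:T, b:F, c:T, d:F, f:T, g:F. ✓
e: successors {a, b, d, e, g}; ¬p there: a:T, b:F, d:F, e:T, g:F. ✓
f: successors {a, c, d, e, f}; ¬p there: a:T, c:T, d:F, e:T, f:T. ✓
g: successors {b, d, g, h}; ¬p there: b:F, d:F, g:F, h:T. ✓
h: successors {b, c, d, e, g, h}; ¬p there: b:F, c:T, d:F, e:T, g:F, h:T. ✓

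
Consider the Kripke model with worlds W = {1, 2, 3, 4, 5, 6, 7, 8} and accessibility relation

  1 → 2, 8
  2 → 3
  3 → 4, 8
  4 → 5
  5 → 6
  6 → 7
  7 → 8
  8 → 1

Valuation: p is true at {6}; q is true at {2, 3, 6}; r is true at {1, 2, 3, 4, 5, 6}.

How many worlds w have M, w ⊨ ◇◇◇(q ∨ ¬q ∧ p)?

4

1: successors {2, 8}; ◇◇(q ∨ ¬q ∧ p) there: 2:F, 8:T. ✓
2: successors {3}; ◇◇(q ∨ ¬q ∧ p) there: 3:F. ✗
3: successors {4, 8}; ◇◇(q ∨ ¬q ∧ p) there: 4:T, 8:T. ✓
4: successors {5}; ◇◇(q ∨ ¬q ∧ p) there: 5:F. ✗
5: successors {6}; ◇◇(q ∨ ¬q ∧ p) there: 6:F. ✗
6: successors {7}; ◇◇(q ∨ ¬q ∧ p) there: 7:F. ✗
7: successors {8}; ◇◇(q ∨ ¬q ∧ p) there: 8:T. ✓
8: successors {1}; ◇◇(q ∨ ¬q ∧ p) there: 1:T. ✓
Satisfying worlds: {1, 3, 7, 8}.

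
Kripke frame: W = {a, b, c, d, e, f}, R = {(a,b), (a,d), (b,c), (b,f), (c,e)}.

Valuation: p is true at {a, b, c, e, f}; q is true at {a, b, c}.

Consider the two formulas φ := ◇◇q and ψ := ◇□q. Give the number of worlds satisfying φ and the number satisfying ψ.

1 and 3

For ◇◇q:
a: successors {b, d}; ◇q there: b:T, d:F. ✓
b: successors {c, f}; ◇q there: c:F, f:F. ✗
c: successors {e}; ◇q there: e:F. ✗
d: no successors, so ◇◇q fails. ✗
e: no successors, so ◇◇q fails. ✗
f: no successors, so ◇◇q fails. ✗
— 1 world.
For ◇□q:
a: successors {b, d}; □q there: b:F, d:T. ✓
b: successors {c, f}; □q there: c:F, f:T. ✓
c: successors {e}; □q there: e:T. ✓
d: no successors, so ◇□q fails. ✗
e: no successors, so ◇□q fails. ✗
f: no successors, so ◇□q fails. ✗
— 3 worlds.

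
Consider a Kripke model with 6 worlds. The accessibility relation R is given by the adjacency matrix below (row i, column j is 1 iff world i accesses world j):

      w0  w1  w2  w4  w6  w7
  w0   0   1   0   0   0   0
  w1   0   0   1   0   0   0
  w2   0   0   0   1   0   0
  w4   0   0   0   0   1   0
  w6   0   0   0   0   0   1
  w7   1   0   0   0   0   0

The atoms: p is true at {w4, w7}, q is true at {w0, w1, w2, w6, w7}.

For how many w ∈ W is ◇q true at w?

5

w0: successors {w1}; q there: w1:T. ✓
w1: successors {w2}; q there: w2:T. ✓
w2: successors {w4}; q there: w4:F. ✗
w4: successors {w6}; q there: w6:T. ✓
w6: successors {w7}; q there: w7:T. ✓
w7: successors {w0}; q there: w0:T. ✓
Satisfying worlds: {w0, w1, w4, w6, w7}.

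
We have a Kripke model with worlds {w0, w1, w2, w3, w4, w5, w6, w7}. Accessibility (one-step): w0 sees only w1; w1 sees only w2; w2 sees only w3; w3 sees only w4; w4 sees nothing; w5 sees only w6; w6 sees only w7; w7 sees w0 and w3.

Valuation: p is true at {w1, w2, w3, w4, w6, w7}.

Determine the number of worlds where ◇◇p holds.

6

w0: successors {w1}; ◇p there: w1:T. ✓
w1: successors {w2}; ◇p there: w2:T. ✓
w2: successors {w3}; ◇p there: w3:T. ✓
w3: successors {w4}; ◇p there: w4:F. ✗
w4: no successors, so ◇◇p fails. ✗
w5: successors {w6}; ◇p there: w6:T. ✓
w6: successors {w7}; ◇p there: w7:T. ✓
w7: successors {w0, w3}; ◇p there: w0:T, w3:T. ✓
Satisfying worlds: {w0, w1, w2, w5, w6, w7}.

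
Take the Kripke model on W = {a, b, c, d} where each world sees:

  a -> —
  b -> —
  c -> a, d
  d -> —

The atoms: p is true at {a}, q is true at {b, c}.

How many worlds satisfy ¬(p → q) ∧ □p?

1

a: ¬(p → q) is T, □p is T. ✓
b: ¬(p → q) is F, □p is T. ✗
c: ¬(p → q) is F, □p is F. ✗
d: ¬(p → q) is F, □p is T. ✗
Satisfying worlds: {a}.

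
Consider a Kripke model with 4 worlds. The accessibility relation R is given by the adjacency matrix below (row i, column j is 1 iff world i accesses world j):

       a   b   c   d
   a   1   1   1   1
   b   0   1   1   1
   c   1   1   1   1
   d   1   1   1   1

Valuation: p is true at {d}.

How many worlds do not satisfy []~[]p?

0

a: successors {a, b, c, d}; ~[]p there: a:T, b:T, c:T, d:T. ✓
b: successors {b, c, d}; ~[]p there: b:T, c:T, d:T. ✓
c: successors {a, b, c, d}; ~[]p there: a:T, b:T, c:T, d:T. ✓
d: successors {a, b, c, d}; ~[]p there: a:T, b:T, c:T, d:T. ✓
Satisfying worlds: {a, b, c, d}.
So []~[]p fails at the other 0 worlds.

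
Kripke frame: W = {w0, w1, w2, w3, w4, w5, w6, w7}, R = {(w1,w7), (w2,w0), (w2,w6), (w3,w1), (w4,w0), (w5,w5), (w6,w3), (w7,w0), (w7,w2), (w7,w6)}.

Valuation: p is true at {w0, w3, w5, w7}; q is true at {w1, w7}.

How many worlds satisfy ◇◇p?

5

w0: no successors, so ◇◇p fails. ✗
w1: successors {w7}; ◇p there: w7:T. ✓
w2: successors {w0, w6}; ◇p there: w0:F, w6:T. ✓
w3: successors {w1}; ◇p there: w1:T. ✓
w4: successors {w0}; ◇p there: w0:F. ✗
w5: successors {w5}; ◇p there: w5:T. ✓
w6: successors {w3}; ◇p there: w3:F. ✗
w7: successors {w0, w2, w6}; ◇p there: w0:F, w2:T, w6:T. ✓
Satisfying worlds: {w1, w2, w3, w5, w7}.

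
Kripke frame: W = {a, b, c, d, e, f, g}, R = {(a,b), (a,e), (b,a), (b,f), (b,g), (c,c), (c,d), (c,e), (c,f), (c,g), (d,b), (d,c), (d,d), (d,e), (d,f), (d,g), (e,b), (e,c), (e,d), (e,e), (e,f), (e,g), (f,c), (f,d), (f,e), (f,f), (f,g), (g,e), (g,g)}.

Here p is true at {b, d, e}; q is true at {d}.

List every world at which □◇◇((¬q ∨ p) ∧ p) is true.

a: successors {b, e}; ◇◇((¬q ∨ p) ∧ p) there: b:T, e:T. ✓
b: successors {a, f, g}; ◇◇((¬q ∨ p) ∧ p) there: a:T, f:T, g:T. ✓
c: successors {c, d, e, f, g}; ◇◇((¬q ∨ p) ∧ p) there: c:T, d:T, e:T, f:T, g:T. ✓
d: successors {b, c, d, e, f, g}; ◇◇((¬q ∨ p) ∧ p) there: b:T, c:T, d:T, e:T, f:T, g:T. ✓
e: successors {b, c, d, e, f, g}; ◇◇((¬q ∨ p) ∧ p) there: b:T, c:T, d:T, e:T, f:T, g:T. ✓
f: successors {c, d, e, f, g}; ◇◇((¬q ∨ p) ∧ p) there: c:T, d:T, e:T, f:T, g:T. ✓
g: successors {e, g}; ◇◇((¬q ∨ p) ∧ p) there: e:T, g:T. ✓

{a, b, c, d, e, f, g}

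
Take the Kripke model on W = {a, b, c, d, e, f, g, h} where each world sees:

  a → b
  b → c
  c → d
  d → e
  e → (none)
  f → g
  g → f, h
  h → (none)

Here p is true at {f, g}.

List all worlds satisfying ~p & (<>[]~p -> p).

{e, h}

a: ~p is T, <>[]~p -> p is F. ✗
b: ~p is T, <>[]~p -> p is F. ✗
c: ~p is T, <>[]~p -> p is F. ✗
d: ~p is T, <>[]~p -> p is F. ✗
e: ~p is T, <>[]~p -> p is T. ✓
f: ~p is F, <>[]~p -> p is T. ✗
g: ~p is F, <>[]~p -> p is T. ✗
h: ~p is T, <>[]~p -> p is T. ✓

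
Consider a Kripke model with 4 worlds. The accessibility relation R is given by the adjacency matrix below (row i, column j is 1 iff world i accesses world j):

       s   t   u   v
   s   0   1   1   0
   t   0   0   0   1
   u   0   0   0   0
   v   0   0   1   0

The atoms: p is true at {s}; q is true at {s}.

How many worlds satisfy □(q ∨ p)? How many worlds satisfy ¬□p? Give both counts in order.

For □(q ∨ p):
s: successors {t, u}; q ∨ p there: t:F, u:F. ✗
t: successors {v}; q ∨ p there: v:F. ✗
u: no successors, so □(q ∨ p) holds vacuously. ✓
v: successors {u}; q ∨ p there: u:F. ✗
— 1 world.
For ¬□p:
s: □p is F. ✓
t: □p is F. ✓
u: □p is T. ✗
v: □p is F. ✓
— 3 worlds.

1 and 3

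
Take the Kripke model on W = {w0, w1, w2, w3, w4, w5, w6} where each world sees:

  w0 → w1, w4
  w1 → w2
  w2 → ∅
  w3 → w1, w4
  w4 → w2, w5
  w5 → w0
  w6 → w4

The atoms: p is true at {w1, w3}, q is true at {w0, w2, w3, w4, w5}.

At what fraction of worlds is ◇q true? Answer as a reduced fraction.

6/7

w0: successors {w1, w4}; q there: w1:F, w4:T. ✓
w1: successors {w2}; q there: w2:T. ✓
w2: no successors, so ◇q fails. ✗
w3: successors {w1, w4}; q there: w1:F, w4:T. ✓
w4: successors {w2, w5}; q there: w2:T, w5:T. ✓
w5: successors {w0}; q there: w0:T. ✓
w6: successors {w4}; q there: w4:T. ✓
That's 6 of 7 worlds, so 6/7.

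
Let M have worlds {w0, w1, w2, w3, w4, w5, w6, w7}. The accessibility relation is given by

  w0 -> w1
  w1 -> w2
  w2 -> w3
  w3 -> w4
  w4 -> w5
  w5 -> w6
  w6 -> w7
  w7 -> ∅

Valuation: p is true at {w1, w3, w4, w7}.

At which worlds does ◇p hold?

w0: successors {w1}; p there: w1:T. ✓
w1: successors {w2}; p there: w2:F. ✗
w2: successors {w3}; p there: w3:T. ✓
w3: successors {w4}; p there: w4:T. ✓
w4: successors {w5}; p there: w5:F. ✗
w5: successors {w6}; p there: w6:F. ✗
w6: successors {w7}; p there: w7:T. ✓
w7: no successors, so ◇p fails. ✗

{w0, w2, w3, w6}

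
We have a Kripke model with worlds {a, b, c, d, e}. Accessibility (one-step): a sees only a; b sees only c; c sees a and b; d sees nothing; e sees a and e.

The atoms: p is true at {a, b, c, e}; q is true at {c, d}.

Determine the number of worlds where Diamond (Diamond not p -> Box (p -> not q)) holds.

4

a: successors {a}; Diamond not p -> Box (p -> not q) there: a:T. ✓
b: successors {c}; Diamond not p -> Box (p -> not q) there: c:T. ✓
c: successors {a, b}; Diamond not p -> Box (p -> not q) there: a:T, b:T. ✓
d: no successors, so Diamond (Diamond not p -> Box (p -> not q)) fails. ✗
e: successors {a, e}; Diamond not p -> Box (p -> not q) there: a:T, e:T. ✓
Satisfying worlds: {a, b, c, e}.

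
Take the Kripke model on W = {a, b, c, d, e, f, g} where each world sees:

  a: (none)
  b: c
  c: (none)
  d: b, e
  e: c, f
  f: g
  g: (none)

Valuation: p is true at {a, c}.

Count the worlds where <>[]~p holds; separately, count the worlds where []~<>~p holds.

For <>[]~p:
a: no successors, so <>[]~p fails. ✗
b: successors {c}; []~p there: c:T. ✓
c: no successors, so <>[]~p fails. ✗
d: successors {b, e}; []~p there: b:F, e:F. ✗
e: successors {c, f}; []~p there: c:T, f:T. ✓
f: successors {g}; []~p there: g:T. ✓
g: no successors, so <>[]~p fails. ✗
— 3 worlds.
For []~<>~p:
a: no successors, so []~<>~p holds vacuously. ✓
b: successors {c}; ~<>~p there: c:T. ✓
c: no successors, so []~<>~p holds vacuously. ✓
d: successors {b, e}; ~<>~p there: b:T, e:F. ✗
e: successors {c, f}; ~<>~p there: c:T, f:F. ✗
f: successors {g}; ~<>~p there: g:T. ✓
g: no successors, so []~<>~p holds vacuously. ✓
— 5 worlds.

3 and 5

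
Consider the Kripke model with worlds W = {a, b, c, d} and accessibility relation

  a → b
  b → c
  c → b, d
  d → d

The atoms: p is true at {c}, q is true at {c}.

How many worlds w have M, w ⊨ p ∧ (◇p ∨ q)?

1

a: p is F, ◇p ∨ q is F. ✗
b: p is F, ◇p ∨ q is T. ✗
c: p is T, ◇p ∨ q is T. ✓
d: p is F, ◇p ∨ q is F. ✗
Satisfying worlds: {c}.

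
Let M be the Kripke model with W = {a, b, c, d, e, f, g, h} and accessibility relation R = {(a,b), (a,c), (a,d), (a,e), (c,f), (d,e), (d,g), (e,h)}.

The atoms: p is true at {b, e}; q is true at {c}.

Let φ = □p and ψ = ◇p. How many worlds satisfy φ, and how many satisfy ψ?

4 and 2

For □p:
a: successors {b, c, d, e}; p there: b:T, c:F, d:F, e:T. ✗
b: no successors, so □p holds vacuously. ✓
c: successors {f}; p there: f:F. ✗
d: successors {e, g}; p there: e:T, g:F. ✗
e: successors {h}; p there: h:F. ✗
f: no successors, so □p holds vacuously. ✓
g: no successors, so □p holds vacuously. ✓
h: no successors, so □p holds vacuously. ✓
— 4 worlds.
For ◇p:
a: successors {b, c, d, e}; p there: b:T, c:F, d:F, e:T. ✓
b: no successors, so ◇p fails. ✗
c: successors {f}; p there: f:F. ✗
d: successors {e, g}; p there: e:T, g:F. ✓
e: successors {h}; p there: h:F. ✗
f: no successors, so ◇p fails. ✗
g: no successors, so ◇p fails. ✗
h: no successors, so ◇p fails. ✗
— 2 worlds.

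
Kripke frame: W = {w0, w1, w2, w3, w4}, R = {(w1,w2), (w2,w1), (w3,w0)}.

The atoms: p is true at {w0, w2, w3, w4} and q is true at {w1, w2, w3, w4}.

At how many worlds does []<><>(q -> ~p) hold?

w0: no successors, so []<><>(q -> ~p) holds vacuously. ✓
w1: successors {w2}; <><>(q -> ~p) there: w2:F. ✗
w2: successors {w1}; <><>(q -> ~p) there: w1:T. ✓
w3: successors {w0}; <><>(q -> ~p) there: w0:F. ✗
w4: no successors, so []<><>(q -> ~p) holds vacuously. ✓
Satisfying worlds: {w0, w2, w4}.

3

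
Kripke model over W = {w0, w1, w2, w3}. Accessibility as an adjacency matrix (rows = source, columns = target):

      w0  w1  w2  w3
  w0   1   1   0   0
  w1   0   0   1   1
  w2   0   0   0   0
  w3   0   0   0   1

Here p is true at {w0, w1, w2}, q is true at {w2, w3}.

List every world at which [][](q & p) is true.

{w2}

w0: successors {w0, w1}; [](q & p) there: w0:F, w1:F. ✗
w1: successors {w2, w3}; [](q & p) there: w2:T, w3:F. ✗
w2: no successors, so [][](q & p) holds vacuously. ✓
w3: successors {w3}; [](q & p) there: w3:F. ✗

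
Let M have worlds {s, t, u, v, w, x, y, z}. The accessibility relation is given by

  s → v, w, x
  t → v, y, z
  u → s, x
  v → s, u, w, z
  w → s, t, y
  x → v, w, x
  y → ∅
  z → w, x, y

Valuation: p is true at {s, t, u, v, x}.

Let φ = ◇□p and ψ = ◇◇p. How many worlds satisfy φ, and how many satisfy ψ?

For ◇□p:
s: successors {v, w, x}; □p there: v:F, w:F, x:F. ✗
t: successors {v, y, z}; □p there: v:F, y:T, z:F. ✓
u: successors {s, x}; □p there: s:F, x:F. ✗
v: successors {s, u, w, z}; □p there: s:F, u:T, w:F, z:F. ✓
w: successors {s, t, y}; □p there: s:F, t:F, y:T. ✓
x: successors {v, w, x}; □p there: v:F, w:F, x:F. ✗
y: no successors, so ◇□p fails. ✗
z: successors {w, x, y}; □p there: w:F, x:F, y:T. ✓
— 4 worlds.
For ◇◇p:
s: successors {v, w, x}; ◇p there: v:T, w:T, x:T. ✓
t: successors {v, y, z}; ◇p there: v:T, y:F, z:T. ✓
u: successors {s, x}; ◇p there: s:T, x:T. ✓
v: successors {s, u, w, z}; ◇p there: s:T, u:T, w:T, z:T. ✓
w: successors {s, t, y}; ◇p there: s:T, t:T, y:F. ✓
x: successors {v, w, x}; ◇p there: v:T, w:T, x:T. ✓
y: no successors, so ◇◇p fails. ✗
z: successors {w, x, y}; ◇p there: w:T, x:T, y:F. ✓
— 7 worlds.

4 and 7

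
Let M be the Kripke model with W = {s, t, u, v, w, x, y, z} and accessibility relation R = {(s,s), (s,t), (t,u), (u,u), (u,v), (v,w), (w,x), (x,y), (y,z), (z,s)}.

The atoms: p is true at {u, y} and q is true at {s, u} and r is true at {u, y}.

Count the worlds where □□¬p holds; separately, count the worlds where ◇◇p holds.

4 and 4

For □□¬p:
s: successors {s, t}; □¬p there: s:T, t:F. ✗
t: successors {u}; □¬p there: u:F. ✗
u: successors {u, v}; □¬p there: u:F, v:T. ✗
v: successors {w}; □¬p there: w:T. ✓
w: successors {x}; □¬p there: x:F. ✗
x: successors {y}; □¬p there: y:T. ✓
y: successors {z}; □¬p there: z:T. ✓
z: successors {s}; □¬p there: s:T. ✓
— 4 worlds.
For ◇◇p:
s: successors {s, t}; ◇p there: s:F, t:T. ✓
t: successors {u}; ◇p there: u:T. ✓
u: successors {u, v}; ◇p there: u:T, v:F. ✓
v: successors {w}; ◇p there: w:F. ✗
w: successors {x}; ◇p there: x:T. ✓
x: successors {y}; ◇p there: y:F. ✗
y: successors {z}; ◇p there: z:F. ✗
z: successors {s}; ◇p there: s:F. ✗
— 4 worlds.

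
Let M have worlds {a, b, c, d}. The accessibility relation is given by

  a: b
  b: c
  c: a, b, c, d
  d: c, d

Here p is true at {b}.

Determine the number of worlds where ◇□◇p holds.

2

a: successors {b}; □◇p there: b:T. ✓
b: successors {c}; □◇p there: c:F. ✗
c: successors {a, b, c, d}; □◇p there: a:F, b:T, c:F, d:F. ✓
d: successors {c, d}; □◇p there: c:F, d:F. ✗
Satisfying worlds: {a, c}.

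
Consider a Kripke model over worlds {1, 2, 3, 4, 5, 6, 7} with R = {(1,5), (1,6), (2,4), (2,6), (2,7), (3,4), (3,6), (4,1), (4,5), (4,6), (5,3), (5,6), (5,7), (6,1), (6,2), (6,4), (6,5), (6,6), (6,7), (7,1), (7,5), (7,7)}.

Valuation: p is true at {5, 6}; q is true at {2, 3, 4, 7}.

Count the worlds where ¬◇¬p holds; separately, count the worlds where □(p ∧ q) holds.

1 and 0

For ¬◇¬p:
1: ◇¬p is F. ✓
2: ◇¬p is T. ✗
3: ◇¬p is T. ✗
4: ◇¬p is T. ✗
5: ◇¬p is T. ✗
6: ◇¬p is T. ✗
7: ◇¬p is T. ✗
— 1 world.
For □(p ∧ q):
1: successors {5, 6}; p ∧ q there: 5:F, 6:F. ✗
2: successors {4, 6, 7}; p ∧ q there: 4:F, 6:F, 7:F. ✗
3: successors {4, 6}; p ∧ q there: 4:F, 6:F. ✗
4: successors {1, 5, 6}; p ∧ q there: 1:F, 5:F, 6:F. ✗
5: successors {3, 6, 7}; p ∧ q there: 3:F, 6:F, 7:F. ✗
6: successors {1, 2, 4, 5, 6, 7}; p ∧ q there: 1:F, 2:F, 4:F, 5:F, 6:F, 7:F. ✗
7: successors {1, 5, 7}; p ∧ q there: 1:F, 5:F, 7:F. ✗
— 0 worlds.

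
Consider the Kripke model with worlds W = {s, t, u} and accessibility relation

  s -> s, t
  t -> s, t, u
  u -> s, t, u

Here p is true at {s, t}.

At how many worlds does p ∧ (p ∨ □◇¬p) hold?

s: p is T, p ∨ □◇¬p is T. ✓
t: p is T, p ∨ □◇¬p is T. ✓
u: p is F, p ∨ □◇¬p is F. ✗
Satisfying worlds: {s, t}.

2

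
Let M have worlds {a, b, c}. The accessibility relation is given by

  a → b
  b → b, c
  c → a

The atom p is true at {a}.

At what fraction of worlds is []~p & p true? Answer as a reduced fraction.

a: []~p is T, p is T. ✓
b: []~p is T, p is F. ✗
c: []~p is F, p is F. ✗
That's 1 of 3 worlds, so 1/3.

1/3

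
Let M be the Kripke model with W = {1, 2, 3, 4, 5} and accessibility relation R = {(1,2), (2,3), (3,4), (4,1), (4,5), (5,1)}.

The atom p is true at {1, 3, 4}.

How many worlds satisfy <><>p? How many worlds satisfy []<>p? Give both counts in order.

4 and 3

For <><>p:
1: successors {2}; <>p there: 2:T. ✓
2: successors {3}; <>p there: 3:T. ✓
3: successors {4}; <>p there: 4:T. ✓
4: successors {1, 5}; <>p there: 1:F, 5:T. ✓
5: successors {1}; <>p there: 1:F. ✗
— 4 worlds.
For []<>p:
1: successors {2}; <>p there: 2:T. ✓
2: successors {3}; <>p there: 3:T. ✓
3: successors {4}; <>p there: 4:T. ✓
4: successors {1, 5}; <>p there: 1:F, 5:T. ✗
5: successors {1}; <>p there: 1:F. ✗
— 3 worlds.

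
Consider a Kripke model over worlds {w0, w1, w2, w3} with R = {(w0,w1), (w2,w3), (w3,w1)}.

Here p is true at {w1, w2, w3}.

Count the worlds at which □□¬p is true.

3

w0: successors {w1}; □¬p there: w1:T. ✓
w1: no successors, so □□¬p holds vacuously. ✓
w2: successors {w3}; □¬p there: w3:F. ✗
w3: successors {w1}; □¬p there: w1:T. ✓
Satisfying worlds: {w0, w1, w3}.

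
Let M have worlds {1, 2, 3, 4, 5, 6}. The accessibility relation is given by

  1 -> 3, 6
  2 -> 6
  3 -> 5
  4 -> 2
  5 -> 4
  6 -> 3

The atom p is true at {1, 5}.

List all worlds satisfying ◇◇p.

1: successors {3, 6}; ◇p there: 3:T, 6:F. ✓
2: successors {6}; ◇p there: 6:F. ✗
3: successors {5}; ◇p there: 5:F. ✗
4: successors {2}; ◇p there: 2:F. ✗
5: successors {4}; ◇p there: 4:F. ✗
6: successors {3}; ◇p there: 3:T. ✓

{1, 6}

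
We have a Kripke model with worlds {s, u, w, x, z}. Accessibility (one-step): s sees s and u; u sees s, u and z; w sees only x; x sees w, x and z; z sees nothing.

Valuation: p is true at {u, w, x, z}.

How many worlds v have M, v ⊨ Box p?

3

s: successors {s, u}; p there: s:F, u:T. ✗
u: successors {s, u, z}; p there: s:F, u:T, z:T. ✗
w: successors {x}; p there: x:T. ✓
x: successors {w, x, z}; p there: w:T, x:T, z:T. ✓
z: no successors, so Box p holds vacuously. ✓
Satisfying worlds: {w, x, z}.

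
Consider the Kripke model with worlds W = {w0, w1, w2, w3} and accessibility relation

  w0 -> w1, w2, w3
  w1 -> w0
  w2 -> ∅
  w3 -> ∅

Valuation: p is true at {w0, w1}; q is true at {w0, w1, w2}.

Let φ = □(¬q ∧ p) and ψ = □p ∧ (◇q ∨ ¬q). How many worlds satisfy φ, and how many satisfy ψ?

For □(¬q ∧ p):
w0: successors {w1, w2, w3}; ¬q ∧ p there: w1:F, w2:F, w3:F. ✗
w1: successors {w0}; ¬q ∧ p there: w0:F. ✗
w2: no successors, so □(¬q ∧ p) holds vacuously. ✓
w3: no successors, so □(¬q ∧ p) holds vacuously. ✓
— 2 worlds.
For □p ∧ (◇q ∨ ¬q):
w0: □p is F, ◇q ∨ ¬q is T. ✗
w1: □p is T, ◇q ∨ ¬q is T. ✓
w2: □p is T, ◇q ∨ ¬q is F. ✗
w3: □p is T, ◇q ∨ ¬q is T. ✓
— 2 worlds.

2 and 2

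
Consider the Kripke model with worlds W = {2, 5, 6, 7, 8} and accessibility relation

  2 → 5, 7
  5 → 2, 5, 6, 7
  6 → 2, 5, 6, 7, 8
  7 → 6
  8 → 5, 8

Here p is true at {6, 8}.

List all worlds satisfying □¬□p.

{7, 8}

2: successors {5, 7}; ¬□p there: 5:T, 7:F. ✗
5: successors {2, 5, 6, 7}; ¬□p there: 2:T, 5:T, 6:T, 7:F. ✗
6: successors {2, 5, 6, 7, 8}; ¬□p there: 2:T, 5:T, 6:T, 7:F, 8:T. ✗
7: successors {6}; ¬□p there: 6:T. ✓
8: successors {5, 8}; ¬□p there: 5:T, 8:T. ✓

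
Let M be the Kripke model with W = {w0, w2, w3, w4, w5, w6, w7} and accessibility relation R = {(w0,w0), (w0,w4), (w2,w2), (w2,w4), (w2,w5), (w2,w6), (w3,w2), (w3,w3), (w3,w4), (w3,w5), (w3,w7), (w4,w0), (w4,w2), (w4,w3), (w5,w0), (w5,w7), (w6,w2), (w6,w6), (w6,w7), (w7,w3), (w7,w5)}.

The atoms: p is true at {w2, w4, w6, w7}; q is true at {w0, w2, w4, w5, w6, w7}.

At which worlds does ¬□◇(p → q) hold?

w0: □◇(p → q) is T. ✗
w2: □◇(p → q) is T. ✗
w3: □◇(p → q) is T. ✗
w4: □◇(p → q) is T. ✗
w5: □◇(p → q) is T. ✗
w6: □◇(p → q) is T. ✗
w7: □◇(p → q) is T. ✗

∅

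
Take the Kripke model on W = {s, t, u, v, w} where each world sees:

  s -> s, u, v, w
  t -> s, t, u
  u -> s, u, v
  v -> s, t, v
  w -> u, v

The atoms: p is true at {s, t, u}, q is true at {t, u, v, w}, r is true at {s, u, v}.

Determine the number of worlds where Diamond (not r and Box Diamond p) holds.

s: successors {s, u, v, w}; not r and Box Diamond p there: s:F, u:F, v:F, w:T. ✓
t: successors {s, t, u}; not r and Box Diamond p there: s:F, t:T, u:F. ✓
u: successors {s, u, v}; not r and Box Diamond p there: s:F, u:F, v:F. ✗
v: successors {s, t, v}; not r and Box Diamond p there: s:F, t:T, v:F. ✓
w: successors {u, v}; not r and Box Diamond p there: u:F, v:F. ✗
Satisfying worlds: {s, t, v}.

3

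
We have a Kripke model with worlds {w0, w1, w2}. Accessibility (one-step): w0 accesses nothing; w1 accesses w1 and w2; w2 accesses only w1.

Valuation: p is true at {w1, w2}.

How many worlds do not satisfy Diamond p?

1

w0: no successors, so Diamond p fails. ✗
w1: successors {w1, w2}; p there: w1:T, w2:T. ✓
w2: successors {w1}; p there: w1:T. ✓
Satisfying worlds: {w1, w2}.
So Diamond p fails at the other 1 world.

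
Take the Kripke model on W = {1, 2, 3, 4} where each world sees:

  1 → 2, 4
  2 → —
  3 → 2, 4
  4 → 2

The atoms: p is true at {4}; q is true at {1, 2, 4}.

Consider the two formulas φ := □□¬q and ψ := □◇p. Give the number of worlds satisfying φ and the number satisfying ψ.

For □□¬q:
1: successors {2, 4}; □¬q there: 2:T, 4:F. ✗
2: no successors, so □□¬q holds vacuously. ✓
3: successors {2, 4}; □¬q there: 2:T, 4:F. ✗
4: successors {2}; □¬q there: 2:T. ✓
— 2 worlds.
For □◇p:
1: successors {2, 4}; ◇p there: 2:F, 4:F. ✗
2: no successors, so □◇p holds vacuously. ✓
3: successors {2, 4}; ◇p there: 2:F, 4:F. ✗
4: successors {2}; ◇p there: 2:F. ✗
— 1 world.

2 and 1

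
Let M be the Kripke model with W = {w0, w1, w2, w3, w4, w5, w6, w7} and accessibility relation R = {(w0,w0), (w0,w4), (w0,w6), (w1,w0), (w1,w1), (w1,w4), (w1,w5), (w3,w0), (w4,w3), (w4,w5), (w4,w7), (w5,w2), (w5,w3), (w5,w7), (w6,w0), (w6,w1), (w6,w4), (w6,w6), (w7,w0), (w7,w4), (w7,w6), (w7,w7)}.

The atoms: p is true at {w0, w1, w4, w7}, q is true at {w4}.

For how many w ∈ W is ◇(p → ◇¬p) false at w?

w0: successors {w0, w4, w6}; p → ◇¬p there: w0:T, w4:T, w6:T. ✓
w1: successors {w0, w1, w4, w5}; p → ◇¬p there: w0:T, w1:T, w4:T, w5:T. ✓
w2: no successors, so ◇(p → ◇¬p) fails. ✗
w3: successors {w0}; p → ◇¬p there: w0:T. ✓
w4: successors {w3, w5, w7}; p → ◇¬p there: w3:T, w5:T, w7:T. ✓
w5: successors {w2, w3, w7}; p → ◇¬p there: w2:T, w3:T, w7:T. ✓
w6: successors {w0, w1, w4, w6}; p → ◇¬p there: w0:T, w1:T, w4:T, w6:T. ✓
w7: successors {w0, w4, w6, w7}; p → ◇¬p there: w0:T, w4:T, w6:T, w7:T. ✓
Satisfying worlds: {w0, w1, w3, w4, w5, w6, w7}.
So ◇(p → ◇¬p) fails at the other 1 world.

1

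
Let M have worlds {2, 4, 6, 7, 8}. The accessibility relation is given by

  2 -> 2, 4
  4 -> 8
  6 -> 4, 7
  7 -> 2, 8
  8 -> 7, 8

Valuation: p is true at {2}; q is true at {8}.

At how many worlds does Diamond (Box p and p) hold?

0

2: successors {2, 4}; Box p and p there: 2:F, 4:F. ✗
4: successors {8}; Box p and p there: 8:F. ✗
6: successors {4, 7}; Box p and p there: 4:F, 7:F. ✗
7: successors {2, 8}; Box p and p there: 2:F, 8:F. ✗
8: successors {7, 8}; Box p and p there: 7:F, 8:F. ✗
Satisfying worlds: ∅.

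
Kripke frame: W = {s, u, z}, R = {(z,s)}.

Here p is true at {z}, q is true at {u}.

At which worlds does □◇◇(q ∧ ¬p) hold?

{s, u}

s: no successors, so □◇◇(q ∧ ¬p) holds vacuously. ✓
u: no successors, so □◇◇(q ∧ ¬p) holds vacuously. ✓
z: successors {s}; ◇◇(q ∧ ¬p) there: s:F. ✗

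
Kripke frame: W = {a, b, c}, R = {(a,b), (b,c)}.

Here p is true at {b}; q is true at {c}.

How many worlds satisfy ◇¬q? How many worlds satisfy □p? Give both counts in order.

1 and 2

For ◇¬q:
a: successors {b}; ¬q there: b:T. ✓
b: successors {c}; ¬q there: c:F. ✗
c: no successors, so ◇¬q fails. ✗
— 1 world.
For □p:
a: successors {b}; p there: b:T. ✓
b: successors {c}; p there: c:F. ✗
c: no successors, so □p holds vacuously. ✓
— 2 worlds.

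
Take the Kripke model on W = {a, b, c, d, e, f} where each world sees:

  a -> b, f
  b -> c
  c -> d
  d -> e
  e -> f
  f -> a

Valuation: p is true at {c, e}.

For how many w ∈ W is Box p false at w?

4

a: successors {b, f}; p there: b:F, f:F. ✗
b: successors {c}; p there: c:T. ✓
c: successors {d}; p there: d:F. ✗
d: successors {e}; p there: e:T. ✓
e: successors {f}; p there: f:F. ✗
f: successors {a}; p there: a:F. ✗
Satisfying worlds: {b, d}.
So Box p fails at the other 4 worlds.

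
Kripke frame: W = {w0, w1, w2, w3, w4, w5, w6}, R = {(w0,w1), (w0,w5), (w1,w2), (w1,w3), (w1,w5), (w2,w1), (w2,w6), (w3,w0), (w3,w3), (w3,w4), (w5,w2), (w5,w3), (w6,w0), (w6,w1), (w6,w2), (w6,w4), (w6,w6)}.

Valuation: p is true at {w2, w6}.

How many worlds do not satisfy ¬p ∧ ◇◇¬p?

3

w0: ¬p is T, ◇◇¬p is T. ✓
w1: ¬p is T, ◇◇¬p is T. ✓
w2: ¬p is F, ◇◇¬p is T. ✗
w3: ¬p is T, ◇◇¬p is T. ✓
w4: ¬p is T, ◇◇¬p is F. ✗
w5: ¬p is T, ◇◇¬p is T. ✓
w6: ¬p is F, ◇◇¬p is T. ✗
Satisfying worlds: {w0, w1, w3, w5}.
So ¬p ∧ ◇◇¬p fails at the other 3 worlds.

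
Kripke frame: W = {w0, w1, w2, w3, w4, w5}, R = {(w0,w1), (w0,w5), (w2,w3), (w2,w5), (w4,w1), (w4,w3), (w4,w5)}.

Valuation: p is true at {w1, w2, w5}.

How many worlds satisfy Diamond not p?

w0: successors {w1, w5}; not p there: w1:F, w5:F. ✗
w1: no successors, so Diamond not p fails. ✗
w2: successors {w3, w5}; not p there: w3:T, w5:F. ✓
w3: no successors, so Diamond not p fails. ✗
w4: successors {w1, w3, w5}; not p there: w1:F, w3:T, w5:F. ✓
w5: no successors, so Diamond not p fails. ✗
Satisfying worlds: {w2, w4}.

2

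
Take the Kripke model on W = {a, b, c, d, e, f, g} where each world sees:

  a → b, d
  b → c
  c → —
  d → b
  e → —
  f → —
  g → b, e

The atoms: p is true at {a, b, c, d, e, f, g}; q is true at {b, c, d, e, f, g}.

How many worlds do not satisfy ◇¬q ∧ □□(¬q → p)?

a: ◇¬q is F, □□(¬q → p) is T. ✗
b: ◇¬q is F, □□(¬q → p) is T. ✗
c: ◇¬q is F, □□(¬q → p) is T. ✗
d: ◇¬q is F, □□(¬q → p) is T. ✗
e: ◇¬q is F, □□(¬q → p) is T. ✗
f: ◇¬q is F, □□(¬q → p) is T. ✗
g: ◇¬q is F, □□(¬q → p) is T. ✗
Satisfying worlds: ∅.
So ◇¬q ∧ □□(¬q → p) fails at the other 7 worlds.

7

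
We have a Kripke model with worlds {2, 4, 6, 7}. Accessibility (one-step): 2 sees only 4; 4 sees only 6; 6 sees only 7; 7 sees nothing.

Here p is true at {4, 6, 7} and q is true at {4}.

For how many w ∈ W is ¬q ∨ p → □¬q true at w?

3

2: ¬q ∨ p is T, □¬q is F. ✗
4: ¬q ∨ p is T, □¬q is T. ✓
6: ¬q ∨ p is T, □¬q is T. ✓
7: ¬q ∨ p is T, □¬q is T. ✓
Satisfying worlds: {4, 6, 7}.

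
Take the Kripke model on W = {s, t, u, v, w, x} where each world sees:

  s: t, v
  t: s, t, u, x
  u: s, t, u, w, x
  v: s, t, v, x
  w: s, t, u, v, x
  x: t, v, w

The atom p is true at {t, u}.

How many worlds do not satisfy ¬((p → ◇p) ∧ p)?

s: (p → ◇p) ∧ p is F. ✓
t: (p → ◇p) ∧ p is T. ✗
u: (p → ◇p) ∧ p is T. ✗
v: (p → ◇p) ∧ p is F. ✓
w: (p → ◇p) ∧ p is F. ✓
x: (p → ◇p) ∧ p is F. ✓
Satisfying worlds: {s, v, w, x}.
So ¬((p → ◇p) ∧ p) fails at the other 2 worlds.

2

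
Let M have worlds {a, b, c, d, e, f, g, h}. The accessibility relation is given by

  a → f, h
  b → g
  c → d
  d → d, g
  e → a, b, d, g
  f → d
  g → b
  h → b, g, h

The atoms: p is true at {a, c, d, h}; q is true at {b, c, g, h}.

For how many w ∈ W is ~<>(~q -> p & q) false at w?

a: <>(~q -> p & q) is T. ✗
b: <>(~q -> p & q) is T. ✗
c: <>(~q -> p & q) is F. ✓
d: <>(~q -> p & q) is T. ✗
e: <>(~q -> p & q) is T. ✗
f: <>(~q -> p & q) is F. ✓
g: <>(~q -> p & q) is T. ✗
h: <>(~q -> p & q) is T. ✗
Satisfying worlds: {c, f}.
So ~<>(~q -> p & q) fails at the other 6 worlds.

6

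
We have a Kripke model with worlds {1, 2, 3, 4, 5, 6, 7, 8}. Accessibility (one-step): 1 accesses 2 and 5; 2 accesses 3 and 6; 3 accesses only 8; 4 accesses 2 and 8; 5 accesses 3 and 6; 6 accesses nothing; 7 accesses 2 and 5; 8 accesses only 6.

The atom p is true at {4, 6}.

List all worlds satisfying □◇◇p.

{6}

1: successors {2, 5}; ◇◇p there: 2:F, 5:F. ✗
2: successors {3, 6}; ◇◇p there: 3:T, 6:F. ✗
3: successors {8}; ◇◇p there: 8:F. ✗
4: successors {2, 8}; ◇◇p there: 2:F, 8:F. ✗
5: successors {3, 6}; ◇◇p there: 3:T, 6:F. ✗
6: no successors, so □◇◇p holds vacuously. ✓
7: successors {2, 5}; ◇◇p there: 2:F, 5:F. ✗
8: successors {6}; ◇◇p there: 6:F. ✗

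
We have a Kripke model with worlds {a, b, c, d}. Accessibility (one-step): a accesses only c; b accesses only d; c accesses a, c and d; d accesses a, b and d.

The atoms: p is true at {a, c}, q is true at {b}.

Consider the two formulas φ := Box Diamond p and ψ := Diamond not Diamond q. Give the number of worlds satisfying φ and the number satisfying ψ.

For Box Diamond p:
a: successors {c}; Diamond p there: c:T. ✓
b: successors {d}; Diamond p there: d:T. ✓
c: successors {a, c, d}; Diamond p there: a:T, c:T, d:T. ✓
d: successors {a, b, d}; Diamond p there: a:T, b:F, d:T. ✗
— 3 worlds.
For Diamond not Diamond q:
a: successors {c}; not Diamond q there: c:T. ✓
b: successors {d}; not Diamond q there: d:F. ✗
c: successors {a, c, d}; not Diamond q there: a:T, c:T, d:F. ✓
d: successors {a, b, d}; not Diamond q there: a:T, b:T, d:F. ✓
— 3 worlds.

3 and 3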